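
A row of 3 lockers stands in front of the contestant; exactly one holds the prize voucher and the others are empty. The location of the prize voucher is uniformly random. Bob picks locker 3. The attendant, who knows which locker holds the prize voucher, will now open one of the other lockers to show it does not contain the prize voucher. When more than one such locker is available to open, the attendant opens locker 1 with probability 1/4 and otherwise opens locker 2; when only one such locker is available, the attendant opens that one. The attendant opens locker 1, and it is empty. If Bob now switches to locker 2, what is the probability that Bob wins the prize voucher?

Condition on the true location of the prize voucher.
If it is in locker 1 (prior 1/3): the attendant opened locker 1, so this case is ruled out; weight (1/3)·0 = 0.
If it is in locker 2 (prior 1/3): only locker 1 is available, probability 1; weight (1/3)·1 = 1/3.
If it is in locker 3 (prior 1/3): locker 1 is available, opened with probability 1/4; weight (1/3)·(1/4) = 1/12.
The weights sum to 5/12.
So P(the prize voucher in locker 2 | the attendant opened locker 1) = (1/3) / (5/12) = 4/5.

4/5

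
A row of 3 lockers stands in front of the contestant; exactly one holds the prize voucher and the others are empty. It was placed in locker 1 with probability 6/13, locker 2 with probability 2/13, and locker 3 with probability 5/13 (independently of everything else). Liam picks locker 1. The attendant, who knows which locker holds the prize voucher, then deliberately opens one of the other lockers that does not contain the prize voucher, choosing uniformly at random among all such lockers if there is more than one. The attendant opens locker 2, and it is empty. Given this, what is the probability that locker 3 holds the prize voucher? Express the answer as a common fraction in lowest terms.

5/8

Apply Bayes' rule, conditioning on where the prize voucher actually is.
If it is in locker 1 (prior 6/13): the attendant has 2 equally likely choices, so probability 1/2; weight (6/13)·(1/2) = 3/13.
If it is in locker 2 (prior 2/13): the attendant opened locker 2, so this case is ruled out; weight (2/13)·0 = 0.
If it is in locker 3 (prior 5/13): the attendant has no choice, probability 1; weight (5/13)·1 = 5/13.
The weights sum to 8/13.
So P(the prize voucher in locker 3 | the attendant opened locker 2) = (5/13) / (8/13) = 5/8.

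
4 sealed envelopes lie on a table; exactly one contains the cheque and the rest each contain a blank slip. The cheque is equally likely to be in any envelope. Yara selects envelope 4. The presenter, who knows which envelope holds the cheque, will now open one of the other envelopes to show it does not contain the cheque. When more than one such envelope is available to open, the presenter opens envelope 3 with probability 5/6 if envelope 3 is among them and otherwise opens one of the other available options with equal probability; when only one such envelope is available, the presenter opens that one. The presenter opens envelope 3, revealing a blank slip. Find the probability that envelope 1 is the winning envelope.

Condition on the true location of the cheque.
If it is in any of envelopes 1, 2, and 4 (prior 1/4 each): envelope 3 is available, opened with probability 5/6; weight (1/4)·(5/6) = 5/24 each.
If it is in envelope 3 (prior 1/4): the presenter opened envelope 3, so this case is ruled out; weight (1/4)·0 = 0.
The weights sum to 5/8.
So P(the cheque in envelope 1 | the presenter opened envelope 3) = (5/24) / (5/8) = 1/3.

1/3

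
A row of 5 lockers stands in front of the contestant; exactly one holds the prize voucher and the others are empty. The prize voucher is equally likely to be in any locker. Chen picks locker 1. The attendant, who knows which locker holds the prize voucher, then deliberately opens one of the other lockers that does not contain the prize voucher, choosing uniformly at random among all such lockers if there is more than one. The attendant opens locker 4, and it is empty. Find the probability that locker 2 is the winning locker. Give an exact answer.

4/15

Apply Bayes' rule, conditioning on where the prize voucher actually is.
If it is in locker 1 (prior 1/5): the attendant has 4 equally likely choices, so probability 1/4; weight (1/5)·(1/4) = 1/20.
If it is in any of lockers 2, 3, and 5 (prior 1/5 each): the attendant has 3 equally likely choices, so probability 1/3; weight (1/5)·(1/3) = 1/15 each.
If it is in locker 4 (prior 1/5): the attendant opened locker 4, so this case is ruled out; weight (1/5)·0 = 0.
The weights sum to 1/4.
So P(the prize voucher in locker 2 | the attendant opened locker 4) = (1/15) / (1/4) = 4/15.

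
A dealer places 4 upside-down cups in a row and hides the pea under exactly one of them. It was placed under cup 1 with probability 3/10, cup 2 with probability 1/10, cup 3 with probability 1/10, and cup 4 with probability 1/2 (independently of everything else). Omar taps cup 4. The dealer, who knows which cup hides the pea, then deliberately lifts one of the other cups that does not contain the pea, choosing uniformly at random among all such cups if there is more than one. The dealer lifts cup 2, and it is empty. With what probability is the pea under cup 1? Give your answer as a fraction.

9/22

Condition on the true location of the pea.
If it is under cup 1 (prior 3/10): the dealer has 2 equally likely choices, so probability 1/2; weight (3/10)·(1/2) = 3/20.
If it is under cup 2 (prior 1/10): the dealer opened cup 2, so this case is ruled out; weight (1/10)·0 = 0.
If it is under cup 3 (prior 1/10): the dealer has 2 equally likely choices, so probability 1/2; weight (1/10)·(1/2) = 1/20.
If it is under cup 4 (prior 1/2): the dealer has 3 equally likely choices, so probability 1/3; weight (1/2)·(1/3) = 1/6.
The weights sum to 11/30.
So P(the pea under cup 1 | the dealer opened cup 2) = (3/20) / (11/30) = 9/22.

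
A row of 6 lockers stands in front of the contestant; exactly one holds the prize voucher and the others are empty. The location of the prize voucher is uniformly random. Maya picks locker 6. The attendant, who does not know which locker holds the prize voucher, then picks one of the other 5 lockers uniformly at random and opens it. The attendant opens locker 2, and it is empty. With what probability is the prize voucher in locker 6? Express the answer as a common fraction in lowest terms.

Because the attendant chose which locker to open without knowing where the prize voucher is, the choice is independent of the prize location. Learning that locker 2 does not hold the prize voucher simply rules out that one location and leaves the remaining 5 lockers still equally likely by symmetry.
So P(the prize voucher in locker 6) = 1/5.

1/5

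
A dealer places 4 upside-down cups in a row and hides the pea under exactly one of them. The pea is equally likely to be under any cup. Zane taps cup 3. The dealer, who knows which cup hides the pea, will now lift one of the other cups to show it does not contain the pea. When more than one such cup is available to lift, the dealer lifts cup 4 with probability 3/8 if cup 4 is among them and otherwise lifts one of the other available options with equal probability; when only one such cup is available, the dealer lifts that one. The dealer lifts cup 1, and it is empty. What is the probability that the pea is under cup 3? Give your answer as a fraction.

5/23

Apply Bayes' rule, conditioning on where the pea actually is.
If it is under cup 1 (prior 1/4): the dealer opened cup 1, so this case is ruled out; weight (1/4)·0 = 0.
If it is under cup 2 (prior 1/4): cup 4 is available but not opened, probability 5/8; weight (1/4)·(5/8) = 5/32.
If it is under cup 3 (prior 1/4): cup 4 is available but not opened; cup 1 gets probability (1 − 3/8)/2 = 5/16; weight (1/4)·(5/16) = 5/64.
If it is under cup 4 (prior 1/4): cup 4 holds the prize so is unavailable; the dealer chooses uniformly among the 2 others, probability 1/2; weight (1/4)·(1/2) = 1/8.
The weights sum to 23/64.
So P(the pea under cup 3 | the dealer opened cup 1) = (5/64) / (23/64) = 5/23.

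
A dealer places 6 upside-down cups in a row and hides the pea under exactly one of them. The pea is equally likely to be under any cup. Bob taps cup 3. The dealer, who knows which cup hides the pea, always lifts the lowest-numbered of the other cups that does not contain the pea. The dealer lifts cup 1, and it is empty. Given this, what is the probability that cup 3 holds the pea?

Condition on the true location of the pea.
If it is under cup 1 (prior 1/6): the dealer opened cup 1, so this case is ruled out; weight (1/6)·0 = 0.
If it is under any of cups 2, 3, 4, 5, and 6 (prior 1/6 each): cup 1 is the lowest-numbered option available, probability 1; weight (1/6)·1 = 1/6 each.
The weights sum to 5/6.
So P(the pea under cup 3 | the dealer opened cup 1) = (1/6) / (5/6) = 1/5.

1/5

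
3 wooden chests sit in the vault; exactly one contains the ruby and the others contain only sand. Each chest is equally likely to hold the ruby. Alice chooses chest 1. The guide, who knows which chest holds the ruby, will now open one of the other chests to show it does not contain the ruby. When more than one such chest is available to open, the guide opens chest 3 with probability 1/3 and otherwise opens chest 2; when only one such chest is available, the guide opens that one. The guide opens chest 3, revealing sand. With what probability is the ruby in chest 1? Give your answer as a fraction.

1/4

Apply Bayes' rule, conditioning on where the ruby actually is.
If it is in chest 1 (prior 1/3): chest 3 is available, opened with probability 1/3; weight (1/3)·(1/3) = 1/9.
If it is in chest 2 (prior 1/3): only chest 3 is available, probability 1; weight (1/3)·1 = 1/3.
If it is in chest 3 (prior 1/3): the guide opened chest 3, so this case is ruled out; weight (1/3)·0 = 0.
The weights sum to 4/9.
So P(the ruby in chest 1 | the guide opened chest 3) = (1/9) / (4/9) = 1/4.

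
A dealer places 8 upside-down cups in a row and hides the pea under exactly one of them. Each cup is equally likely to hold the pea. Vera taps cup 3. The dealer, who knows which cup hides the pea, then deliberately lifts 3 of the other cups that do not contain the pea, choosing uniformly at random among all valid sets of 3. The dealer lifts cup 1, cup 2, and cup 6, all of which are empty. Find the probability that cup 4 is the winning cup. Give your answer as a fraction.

Condition on the true location of the pea.
If it is under any of cups 1, 2, and 6 (prior 1/8 each): that cup was opened and seen not to hold the prize — ruled out; weight (1/8)·0 = 0 each.
If it is under cup 3 (prior 1/8): the dealer has 35 equally likely choices, so probability 1/35; weight (1/8)·(1/35) = 1/280.
If it is under any of cups 4, 5, 7, and 8 (prior 1/8 each): the dealer has 20 equally likely choices, so probability 1/20; weight (1/8)·(1/20) = 1/160 each.
The weights sum to 1/35.
So P(the pea under cup 4 | the dealer opened cup 1, cup 2, and cup 6) = (1/160) / (1/35) = 7/32.

7/32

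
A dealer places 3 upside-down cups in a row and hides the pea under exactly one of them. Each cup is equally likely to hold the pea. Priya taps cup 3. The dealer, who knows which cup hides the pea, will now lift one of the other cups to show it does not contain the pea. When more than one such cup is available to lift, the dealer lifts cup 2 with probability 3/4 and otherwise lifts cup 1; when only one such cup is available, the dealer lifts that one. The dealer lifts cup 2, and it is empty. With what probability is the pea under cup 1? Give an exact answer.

Consider each possible location of the pea in turn.
If it is under cup 1 (prior 1/3): only cup 2 is available, probability 1; weight (1/3)·1 = 1/3.
If it is under cup 2 (prior 1/3): the dealer opened cup 2, so this case is ruled out; weight (1/3)·0 = 0.
If it is under cup 3 (prior 1/3): cup 2 is available, opened with probability 3/4; weight (1/3)·(3/4) = 1/4.
The weights sum to 7/12.
So P(the pea under cup 1 | the dealer opened cup 2) = (1/3) / (7/12) = 4/7.

4/7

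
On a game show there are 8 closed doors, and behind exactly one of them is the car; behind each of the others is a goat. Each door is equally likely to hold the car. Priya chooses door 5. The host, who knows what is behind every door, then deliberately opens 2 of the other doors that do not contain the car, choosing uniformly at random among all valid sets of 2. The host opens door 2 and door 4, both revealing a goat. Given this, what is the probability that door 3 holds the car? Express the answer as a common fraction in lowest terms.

7/40

Condition on the true location of the car.
If it is behind any of doors 1, 3, 6, 7, and 8 (prior 1/8 each): the host has 15 equally likely choices, so probability 1/15; weight (1/8)·(1/15) = 1/120 each.
If it is behind either of doors 2 and 4 (prior 1/8 each): that door was opened and seen not to hold the prize — ruled out; weight (1/8)·0 = 0 each.
If it is behind door 5 (prior 1/8): the host has 21 equally likely choices, so probability 1/21; weight (1/8)·(1/21) = 1/168.
The weights sum to 1/21.
So P(the car behind door 3 | the host opened door 2 and door 4) = (1/120) / (1/21) = 7/40.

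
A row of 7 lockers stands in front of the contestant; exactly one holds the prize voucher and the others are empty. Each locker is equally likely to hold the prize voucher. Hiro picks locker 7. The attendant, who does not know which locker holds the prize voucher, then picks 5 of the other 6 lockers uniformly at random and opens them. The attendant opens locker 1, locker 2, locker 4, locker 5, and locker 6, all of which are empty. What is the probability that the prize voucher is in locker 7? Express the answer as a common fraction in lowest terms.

1/2

Because the attendant chose which lockers to open without knowing where the prize voucher is, the choice is independent of the prize location. Learning that none of the 5 opened lockers holds the prize voucher simply rules out those 5 locations and leaves the remaining 2 lockers still equally likely by symmetry.
So P(the prize voucher in locker 7) = 1/2.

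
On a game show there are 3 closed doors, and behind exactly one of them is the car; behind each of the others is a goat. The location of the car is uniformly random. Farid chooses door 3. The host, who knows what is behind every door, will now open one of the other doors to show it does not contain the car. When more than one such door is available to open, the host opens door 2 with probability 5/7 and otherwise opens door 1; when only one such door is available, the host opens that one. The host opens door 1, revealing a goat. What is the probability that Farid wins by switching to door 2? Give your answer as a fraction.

7/9

Consider each possible location of the car in turn.
If it is behind door 1 (prior 1/3): the host opened door 1, so this case is ruled out; weight (1/3)·0 = 0.
If it is behind door 2 (prior 1/3): only door 1 is available, probability 1; weight (1/3)·1 = 1/3.
If it is behind door 3 (prior 1/3): door 2 is available but not opened, probability 2/7; weight (1/3)·(2/7) = 2/21.
The weights sum to 3/7.
So P(the car behind door 2 | the host opened door 1) = (1/3) / (3/7) = 7/9.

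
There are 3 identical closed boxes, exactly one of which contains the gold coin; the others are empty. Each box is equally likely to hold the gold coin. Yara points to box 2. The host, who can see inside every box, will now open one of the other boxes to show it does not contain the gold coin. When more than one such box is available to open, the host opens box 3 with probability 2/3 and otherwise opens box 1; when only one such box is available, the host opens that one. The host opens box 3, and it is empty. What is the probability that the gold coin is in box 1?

3/5

Consider each possible location of the gold coin in turn.
If it is in box 1 (prior 1/3): only box 3 is available, probability 1; weight (1/3)·1 = 1/3.
If it is in box 2 (prior 1/3): box 3 is available, opened with probability 2/3; weight (1/3)·(2/3) = 2/9.
If it is in box 3 (prior 1/3): the host opened box 3, so this case is ruled out; weight (1/3)·0 = 0.
The weights sum to 5/9.
So P(the gold coin in box 1 | the host opened box 3) = (1/3) / (5/9) = 3/5.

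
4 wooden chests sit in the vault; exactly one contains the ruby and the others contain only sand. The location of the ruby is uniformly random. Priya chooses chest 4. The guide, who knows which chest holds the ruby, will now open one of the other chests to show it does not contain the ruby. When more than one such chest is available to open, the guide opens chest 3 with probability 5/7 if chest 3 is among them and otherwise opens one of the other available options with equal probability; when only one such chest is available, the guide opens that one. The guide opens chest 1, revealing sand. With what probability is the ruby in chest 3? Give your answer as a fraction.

7/13

Apply Bayes' rule, conditioning on where the ruby actually is.
If it is in chest 1 (prior 1/4): the guide opened chest 1, so this case is ruled out; weight (1/4)·0 = 0.
If it is in chest 2 (prior 1/4): chest 3 is available but not opened, probability 2/7; weight (1/4)·(2/7) = 1/14.
If it is in chest 3 (prior 1/4): chest 3 holds the prize so is unavailable; the guide chooses uniformly among the 2 others, probability 1/2; weight (1/4)·(1/2) = 1/8.
If it is in chest 4 (prior 1/4): chest 3 is available but not opened; chest 1 gets probability (1 − 5/7)/2 = 1/7; weight (1/4)·(1/7) = 1/28.
The weights sum to 13/56.
So P(the ruby in chest 3 | the guide opened chest 1) = (1/8) / (13/56) = 7/13.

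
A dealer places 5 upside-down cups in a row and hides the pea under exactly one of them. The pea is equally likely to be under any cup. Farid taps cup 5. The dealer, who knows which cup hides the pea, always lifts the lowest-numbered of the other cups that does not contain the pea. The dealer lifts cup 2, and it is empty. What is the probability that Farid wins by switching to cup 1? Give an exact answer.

1

Apply Bayes' rule, conditioning on where the pea actually is.
If it is under cup 1 (prior 1/5): cup 2 is the lowest-numbered option available, probability 1; weight (1/5)·1 = 1/5.
If it is under cup 2 (prior 1/5): the dealer opened cup 2, so this case is ruled out; weight (1/5)·0 = 0.
If it is under any of cups 3, 4, and 5 (prior 1/5 each): the dealer would have opened cup 1 instead, probability 0; weight (1/5)·0 = 0 each.
The weights sum to 1/5.
So P(the pea under cup 1 | the dealer opened cup 2) = (1/5) / (1/5) = 1.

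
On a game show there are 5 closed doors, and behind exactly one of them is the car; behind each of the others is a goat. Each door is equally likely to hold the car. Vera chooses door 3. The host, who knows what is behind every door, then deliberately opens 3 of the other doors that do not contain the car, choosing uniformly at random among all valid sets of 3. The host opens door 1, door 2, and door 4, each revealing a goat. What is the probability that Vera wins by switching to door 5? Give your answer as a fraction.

Condition on the true location of the car.
If it is behind any of doors 1, 2, and 4 (prior 1/5 each): that door was opened and seen not to hold the prize — ruled out; weight (1/5)·0 = 0 each.
If it is behind door 3 (prior 1/5): the host has 4 equally likely choices, so probability 1/4; weight (1/5)·(1/4) = 1/20.
If it is behind door 5 (prior 1/5): the host has no choice, probability 1; weight (1/5)·1 = 1/5.
The weights sum to 1/4.
So P(the car behind door 5 | the host opened door 1, door 2, and door 4) = (1/5) / (1/4) = 4/5.

4/5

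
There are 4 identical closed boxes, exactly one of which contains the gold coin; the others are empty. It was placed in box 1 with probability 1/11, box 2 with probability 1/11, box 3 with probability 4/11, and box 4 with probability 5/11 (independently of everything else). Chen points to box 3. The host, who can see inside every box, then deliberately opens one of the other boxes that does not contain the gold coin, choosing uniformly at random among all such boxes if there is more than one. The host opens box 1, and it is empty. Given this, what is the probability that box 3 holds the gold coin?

4/13

Condition on the true location of the gold coin.
If it is in box 1 (prior 1/11): the host opened box 1, so this case is ruled out; weight (1/11)·0 = 0.
If it is in box 2 (prior 1/11): the host has 2 equally likely choices, so probability 1/2; weight (1/11)·(1/2) = 1/22.
If it is in box 3 (prior 4/11): the host has 3 equally likely choices, so probability 1/3; weight (4/11)·(1/3) = 4/33.
If it is in box 4 (prior 5/11): the host has 2 equally likely choices, so probability 1/2; weight (5/11)·(1/2) = 5/22.
The weights sum to 13/33.
So P(the gold coin in box 3 | the host opened box 1) = (4/33) / (13/33) = 4/13.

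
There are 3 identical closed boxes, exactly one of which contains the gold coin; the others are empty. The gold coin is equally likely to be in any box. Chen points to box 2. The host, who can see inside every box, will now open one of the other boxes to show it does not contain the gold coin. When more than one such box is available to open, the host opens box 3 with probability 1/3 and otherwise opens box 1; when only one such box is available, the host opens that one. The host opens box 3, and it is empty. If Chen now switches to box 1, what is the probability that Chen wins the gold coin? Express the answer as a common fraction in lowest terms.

Condition on the true location of the gold coin.
If it is in box 1 (prior 1/3): only box 3 is available, probability 1; weight (1/3)·1 = 1/3.
If it is in box 2 (prior 1/3): box 3 is available, opened with probability 1/3; weight (1/3)·(1/3) = 1/9.
If it is in box 3 (prior 1/3): the host opened box 3, so this case is ruled out; weight (1/3)·0 = 0.
The weights sum to 4/9.
So P(the gold coin in box 1 | the host opened box 3) = (1/3) / (4/9) = 3/4.

3/4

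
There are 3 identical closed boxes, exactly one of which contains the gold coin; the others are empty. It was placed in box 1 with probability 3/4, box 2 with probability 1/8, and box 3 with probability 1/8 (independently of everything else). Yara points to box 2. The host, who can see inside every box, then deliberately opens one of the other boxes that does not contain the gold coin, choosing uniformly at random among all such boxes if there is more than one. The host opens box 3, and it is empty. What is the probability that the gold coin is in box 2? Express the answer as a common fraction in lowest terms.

1/13

Consider each possible location of the gold coin in turn.
If it is in box 1 (prior 3/4): the host has no choice, probability 1; weight (3/4)·1 = 3/4.
If it is in box 2 (prior 1/8): the host has 2 equally likely choices, so probability 1/2; weight (1/8)·(1/2) = 1/16.
If it is in box 3 (prior 1/8): the host opened box 3, so this case is ruled out; weight (1/8)·0 = 0.
The weights sum to 13/16.
So P(the gold coin in box 2 | the host opened box 3) = (1/16) / (13/16) = 1/13.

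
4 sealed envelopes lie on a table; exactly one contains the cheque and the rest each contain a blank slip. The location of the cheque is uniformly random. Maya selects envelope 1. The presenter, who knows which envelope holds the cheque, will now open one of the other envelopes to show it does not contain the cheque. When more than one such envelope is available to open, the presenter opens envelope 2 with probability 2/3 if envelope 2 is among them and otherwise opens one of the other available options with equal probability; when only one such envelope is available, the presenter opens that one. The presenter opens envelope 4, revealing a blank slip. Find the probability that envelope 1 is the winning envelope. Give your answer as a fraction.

Consider each possible location of the cheque in turn.
If it is in envelope 1 (prior 1/4): envelope 2 is available but not opened; envelope 4 gets probability (1 − 2/3)/2 = 1/6; weight (1/4)·(1/6) = 1/24.
If it is in envelope 2 (prior 1/4): envelope 2 holds the prize so is unavailable; the presenter chooses uniformly among the 2 others, probability 1/2; weight (1/4)·(1/2) = 1/8.
If it is in envelope 3 (prior 1/4): envelope 2 is available but not opened, probability 1/3; weight (1/4)·(1/3) = 1/12.
If it is in envelope 4 (prior 1/4): the presenter opened envelope 4, so this case is ruled out; weight (1/4)·0 = 0.
The weights sum to 1/4.
So P(the cheque in envelope 1 | the presenter opened envelope 4) = (1/24) / (1/4) = 1/6.

1/6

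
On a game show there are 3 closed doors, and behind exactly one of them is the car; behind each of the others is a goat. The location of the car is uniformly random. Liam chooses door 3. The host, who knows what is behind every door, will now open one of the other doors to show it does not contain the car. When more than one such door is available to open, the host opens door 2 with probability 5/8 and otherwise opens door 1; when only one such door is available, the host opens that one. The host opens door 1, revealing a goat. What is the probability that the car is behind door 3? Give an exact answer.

Apply Bayes' rule, conditioning on where the car actually is.
If it is behind door 1 (prior 1/3): the host opened door 1, so this case is ruled out; weight (1/3)·0 = 0.
If it is behind door 2 (prior 1/3): only door 1 is available, probability 1; weight (1/3)·1 = 1/3.
If it is behind door 3 (prior 1/3): door 2 is available but not opened, probability 3/8; weight (1/3)·(3/8) = 1/8.
The weights sum to 11/24.
So P(the car behind door 3 | the host opened door 1) = (1/8) / (11/24) = 3/11.

3/11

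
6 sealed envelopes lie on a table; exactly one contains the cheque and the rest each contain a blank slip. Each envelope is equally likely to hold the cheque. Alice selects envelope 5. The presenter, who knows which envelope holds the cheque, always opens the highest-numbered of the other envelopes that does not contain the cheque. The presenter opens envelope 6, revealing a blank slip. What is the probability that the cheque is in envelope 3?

Condition on the true location of the cheque.
If it is in any of envelopes 1, 2, 3, 4, and 5 (prior 1/6 each): envelope 6 is the highest-numbered option available, probability 1; weight (1/6)·1 = 1/6 each.
If it is in envelope 6 (prior 1/6): the presenter opened envelope 6, so this case is ruled out; weight (1/6)·0 = 0.
The weights sum to 5/6.
So P(the cheque in envelope 3 | the presenter opened envelope 6) = (1/6) / (5/6) = 1/5.

1/5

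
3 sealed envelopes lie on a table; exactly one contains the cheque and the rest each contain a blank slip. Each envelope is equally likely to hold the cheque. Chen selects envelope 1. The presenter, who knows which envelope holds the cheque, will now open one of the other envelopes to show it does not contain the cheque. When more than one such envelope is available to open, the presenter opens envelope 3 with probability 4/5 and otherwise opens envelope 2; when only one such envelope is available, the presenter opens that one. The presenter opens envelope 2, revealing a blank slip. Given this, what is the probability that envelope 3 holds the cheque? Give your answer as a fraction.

5/6

Consider each possible location of the cheque in turn.
If it is in envelope 1 (prior 1/3): envelope 3 is available but not opened, probability 1/5; weight (1/3)·(1/5) = 1/15.
If it is in envelope 2 (prior 1/3): the presenter opened envelope 2, so this case is ruled out; weight (1/3)·0 = 0.
If it is in envelope 3 (prior 1/3): only envelope 2 is available, probability 1; weight (1/3)·1 = 1/3.
The weights sum to 2/5.
So P(the cheque in envelope 3 | the presenter opened envelope 2) = (1/3) / (2/5) = 5/6.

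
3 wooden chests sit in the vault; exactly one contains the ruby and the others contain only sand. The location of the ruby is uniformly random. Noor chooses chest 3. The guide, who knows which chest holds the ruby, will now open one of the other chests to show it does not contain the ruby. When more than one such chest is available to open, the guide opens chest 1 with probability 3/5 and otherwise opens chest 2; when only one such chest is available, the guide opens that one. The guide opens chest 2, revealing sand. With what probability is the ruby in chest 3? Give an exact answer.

Consider each possible location of the ruby in turn.
If it is in chest 1 (prior 1/3): only chest 2 is available, probability 1; weight (1/3)·1 = 1/3.
If it is in chest 2 (prior 1/3): the guide opened chest 2, so this case is ruled out; weight (1/3)·0 = 0.
If it is in chest 3 (prior 1/3): chest 1 is available but not opened, probability 2/5; weight (1/3)·(2/5) = 2/15.
The weights sum to 7/15.
So P(the ruby in chest 3 | the guide opened chest 2) = (2/15) / (7/15) = 2/7.

2/7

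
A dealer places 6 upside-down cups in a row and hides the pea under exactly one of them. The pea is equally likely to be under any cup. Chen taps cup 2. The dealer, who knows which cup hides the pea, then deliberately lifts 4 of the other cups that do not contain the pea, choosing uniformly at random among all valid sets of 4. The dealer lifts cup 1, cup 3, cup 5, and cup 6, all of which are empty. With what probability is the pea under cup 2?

1/6

Apply Bayes' rule, conditioning on where the pea actually is.
If it is under any of cups 1, 3, 5, and 6 (prior 1/6 each): that cup was opened and seen not to hold the prize — ruled out; weight (1/6)·0 = 0 each.
If it is under cup 2 (prior 1/6): the dealer has 5 equally likely choices, so probability 1/5; weight (1/6)·(1/5) = 1/30.
If it is under cup 4 (prior 1/6): the dealer has no choice, probability 1; weight (1/6)·1 = 1/6.
The weights sum to 1/5.
So P(the pea under cup 2 | the dealer opened cup 1, cup 3, cup 5, and cup 6) = (1/30) / (1/5) = 1/6.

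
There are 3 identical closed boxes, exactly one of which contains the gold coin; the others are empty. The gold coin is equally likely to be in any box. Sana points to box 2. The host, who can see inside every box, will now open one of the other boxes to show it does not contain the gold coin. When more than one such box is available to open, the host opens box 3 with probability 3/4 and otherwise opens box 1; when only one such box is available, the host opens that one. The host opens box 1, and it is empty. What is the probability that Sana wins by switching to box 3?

4/5

Apply Bayes' rule, conditioning on where the gold coin actually is.
If it is in box 1 (prior 1/3): the host opened box 1, so this case is ruled out; weight (1/3)·0 = 0.
If it is in box 2 (prior 1/3): box 3 is available but not opened, probability 1/4; weight (1/3)·(1/4) = 1/12.
If it is in box 3 (prior 1/3): only box 1 is available, probability 1; weight (1/3)·1 = 1/3.
The weights sum to 5/12.
So P(the gold coin in box 3 | the host opened box 1) = (1/3) / (5/12) = 4/5.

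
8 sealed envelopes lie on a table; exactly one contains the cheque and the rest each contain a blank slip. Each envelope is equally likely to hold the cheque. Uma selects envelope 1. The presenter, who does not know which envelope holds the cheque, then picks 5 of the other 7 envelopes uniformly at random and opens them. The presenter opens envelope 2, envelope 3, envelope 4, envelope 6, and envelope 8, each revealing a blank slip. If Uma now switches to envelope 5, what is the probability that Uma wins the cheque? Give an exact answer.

Consider each possible location of the cheque in turn.
If it is in any of envelopes 1, 5, and 7 (prior 1/8 each): the presenter picks exactly this set with probability 1/21 regardless, and none is the prize; weight (1/8)·(1/21) = 1/168 each.
If it is in any of envelopes 2, 3, 4, 6, and 8 (prior 1/8 each): that envelope was opened and seen not to hold the prize — ruled out; weight (1/8)·0 = 0 each.
The weights sum to 1/56.
So P(the cheque in envelope 5 | the presenter opened envelope 2, envelope 3, envelope 4, envelope 6, and envelope 8) = (1/168) / (1/56) = 1/3.

1/3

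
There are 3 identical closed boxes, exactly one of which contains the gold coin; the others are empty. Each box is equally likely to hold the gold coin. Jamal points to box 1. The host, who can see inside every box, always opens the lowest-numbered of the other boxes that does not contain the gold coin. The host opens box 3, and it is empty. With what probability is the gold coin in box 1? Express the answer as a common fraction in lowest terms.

Consider each possible location of the gold coin in turn.
If it is in box 1 (prior 1/3): the host would have opened box 2 instead, probability 0; weight (1/3)·0 = 0.
If it is in box 2 (prior 1/3): box 3 is the lowest-numbered option available, probability 1; weight (1/3)·1 = 1/3.
If it is in box 3 (prior 1/3): the host opened box 3, so this case is ruled out; weight (1/3)·0 = 0.
The weights sum to 1/3.
So P(the gold coin in box 1 | the host opened box 3) = 0 / (1/3) = 0.

0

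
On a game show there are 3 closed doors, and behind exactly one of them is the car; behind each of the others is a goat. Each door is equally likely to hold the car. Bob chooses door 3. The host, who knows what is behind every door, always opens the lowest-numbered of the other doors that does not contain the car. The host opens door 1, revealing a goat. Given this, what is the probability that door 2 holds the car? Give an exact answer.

Apply Bayes' rule, conditioning on where the car actually is.
If it is behind door 1 (prior 1/3): the host opened door 1, so this case is ruled out; weight (1/3)·0 = 0.
If it is behind either of doors 2 and 3 (prior 1/3 each): door 1 is the lowest-numbered option available, probability 1; weight (1/3)·1 = 1/3 each.
The weights sum to 2/3.
So P(the car behind door 2 | the host opened door 1) = (1/3) / (2/3) = 1/2.

1/2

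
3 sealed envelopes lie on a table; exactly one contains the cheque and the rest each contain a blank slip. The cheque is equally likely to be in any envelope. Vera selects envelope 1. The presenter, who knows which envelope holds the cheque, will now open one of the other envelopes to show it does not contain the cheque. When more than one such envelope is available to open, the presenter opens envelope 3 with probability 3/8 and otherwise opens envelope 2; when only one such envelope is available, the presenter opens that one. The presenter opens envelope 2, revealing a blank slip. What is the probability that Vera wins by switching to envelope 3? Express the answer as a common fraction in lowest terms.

Consider each possible location of the cheque in turn.
If it is in envelope 1 (prior 1/3): envelope 3 is available but not opened, probability 5/8; weight (1/3)·(5/8) = 5/24.
If it is in envelope 2 (prior 1/3): the presenter opened envelope 2, so this case is ruled out; weight (1/3)·0 = 0.
If it is in envelope 3 (prior 1/3): only envelope 2 is available, probability 1; weight (1/3)·1 = 1/3.
The weights sum to 13/24.
So P(the cheque in envelope 3 | the presenter opened envelope 2) = (1/3) / (13/24) = 8/13.

8/13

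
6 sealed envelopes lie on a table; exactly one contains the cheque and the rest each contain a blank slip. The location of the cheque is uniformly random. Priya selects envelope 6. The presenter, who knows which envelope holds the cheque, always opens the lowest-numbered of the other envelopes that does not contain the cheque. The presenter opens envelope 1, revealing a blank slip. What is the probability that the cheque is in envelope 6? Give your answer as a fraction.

1/5

Condition on the true location of the cheque.
If it is in envelope 1 (prior 1/6): the presenter opened envelope 1, so this case is ruled out; weight (1/6)·0 = 0.
If it is in any of envelopes 2, 3, 4, 5, and 6 (prior 1/6 each): envelope 1 is the lowest-numbered option available, probability 1; weight (1/6)·1 = 1/6 each.
The weights sum to 5/6.
So P(the cheque in envelope 6 | the presenter opened envelope 1) = (1/6) / (5/6) = 1/5.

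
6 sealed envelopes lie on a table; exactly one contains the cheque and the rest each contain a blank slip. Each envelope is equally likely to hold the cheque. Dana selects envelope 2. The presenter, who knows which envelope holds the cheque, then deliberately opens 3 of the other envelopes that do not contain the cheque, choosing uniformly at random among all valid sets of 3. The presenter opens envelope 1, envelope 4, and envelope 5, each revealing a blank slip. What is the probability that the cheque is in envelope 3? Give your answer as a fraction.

5/12

Condition on the true location of the cheque.
If it is in any of envelopes 1, 4, and 5 (prior 1/6 each): that envelope was opened and seen not to hold the prize — ruled out; weight (1/6)·0 = 0 each.
If it is in envelope 2 (prior 1/6): the presenter has 10 equally likely choices, so probability 1/10; weight (1/6)·(1/10) = 1/60.
If it is in either of envelopes 3 and 6 (prior 1/6 each): the presenter has 4 equally likely choices, so probability 1/4; weight (1/6)·(1/4) = 1/24 each.
The weights sum to 1/10.
So P(the cheque in envelope 3 | the presenter opened envelope 1, envelope 4, and envelope 5) = (1/24) / (1/10) = 5/12.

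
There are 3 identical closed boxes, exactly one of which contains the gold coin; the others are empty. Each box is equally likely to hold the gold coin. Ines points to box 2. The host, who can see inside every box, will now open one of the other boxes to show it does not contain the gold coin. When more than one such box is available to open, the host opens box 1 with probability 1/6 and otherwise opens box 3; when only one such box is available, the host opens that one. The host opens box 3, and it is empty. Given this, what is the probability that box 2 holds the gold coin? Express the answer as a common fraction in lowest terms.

5/11

Consider each possible location of the gold coin in turn.
If it is in box 1 (prior 1/3): only box 3 is available, probability 1; weight (1/3)·1 = 1/3.
If it is in box 2 (prior 1/3): box 1 is available but not opened, probability 5/6; weight (1/3)·(5/6) = 5/18.
If it is in box 3 (prior 1/3): the host opened box 3, so this case is ruled out; weight (1/3)·0 = 0.
The weights sum to 11/18.
So P(the gold coin in box 2 | the host opened box 3) = (5/18) / (11/18) = 5/11.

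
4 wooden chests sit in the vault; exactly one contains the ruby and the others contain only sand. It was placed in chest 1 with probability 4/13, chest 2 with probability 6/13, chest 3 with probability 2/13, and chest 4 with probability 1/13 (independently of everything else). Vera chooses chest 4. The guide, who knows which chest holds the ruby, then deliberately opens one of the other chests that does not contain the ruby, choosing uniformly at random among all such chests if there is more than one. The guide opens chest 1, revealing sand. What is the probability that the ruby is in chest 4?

1/13

Apply Bayes' rule, conditioning on where the ruby actually is.
If it is in chest 1 (prior 4/13): the guide opened chest 1, so this case is ruled out; weight (4/13)·0 = 0.
If it is in chest 2 (prior 6/13): the guide has 2 equally likely choices, so probability 1/2; weight (6/13)·(1/2) = 3/13.
If it is in chest 3 (prior 2/13): the guide has 2 equally likely choices, so probability 1/2; weight (2/13)·(1/2) = 1/13.
If it is in chest 4 (prior 1/13): the guide has 3 equally likely choices, so probability 1/3; weight (1/13)·(1/3) = 1/39.
The weights sum to 1/3.
So P(the ruby in chest 4 | the guide opened chest 1) = (1/39) / (1/3) = 1/13.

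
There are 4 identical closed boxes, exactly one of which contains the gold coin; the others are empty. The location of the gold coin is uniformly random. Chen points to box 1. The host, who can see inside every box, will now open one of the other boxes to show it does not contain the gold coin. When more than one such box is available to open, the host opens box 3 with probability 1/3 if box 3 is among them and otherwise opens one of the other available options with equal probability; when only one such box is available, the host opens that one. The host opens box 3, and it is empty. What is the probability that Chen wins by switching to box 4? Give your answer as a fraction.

Apply Bayes' rule, conditioning on where the gold coin actually is.
If it is in any of boxes 1, 2, and 4 (prior 1/4 each): box 3 is available, opened with probability 1/3; weight (1/4)·(1/3) = 1/12 each.
If it is in box 3 (prior 1/4): the host opened box 3, so this case is ruled out; weight (1/4)·0 = 0.
The weights sum to 1/4.
So P(the gold coin in box 4 | the host opened box 3) = (1/12) / (1/4) = 1/3.

1/3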